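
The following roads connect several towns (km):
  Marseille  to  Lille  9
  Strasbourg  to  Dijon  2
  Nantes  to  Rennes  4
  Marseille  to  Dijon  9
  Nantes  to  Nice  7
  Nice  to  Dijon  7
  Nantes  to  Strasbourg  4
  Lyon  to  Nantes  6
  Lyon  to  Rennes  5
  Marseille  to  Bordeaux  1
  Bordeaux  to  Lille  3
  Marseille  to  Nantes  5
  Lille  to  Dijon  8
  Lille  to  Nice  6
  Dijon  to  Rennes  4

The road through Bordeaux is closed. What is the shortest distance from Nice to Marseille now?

12

Checking several routes:
Nice→Lille→Marseille: 6 + 9 = 15
Nice→Nantes→Marseille: 7 + 5 = 12
Nice→Dijon→Marseille: 7 + 9 = 16
Best route has total 12 km.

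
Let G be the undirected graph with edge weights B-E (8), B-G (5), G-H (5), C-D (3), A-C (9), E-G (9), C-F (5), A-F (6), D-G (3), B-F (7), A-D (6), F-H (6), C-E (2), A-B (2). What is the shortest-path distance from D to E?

5

Some routes from D to E:
D→C→E: 3 + 2 = 5
D→G→E: 3 + 9 = 12
D→G→B→E: 3 + 5 + 8 = 16
The minimum is 5.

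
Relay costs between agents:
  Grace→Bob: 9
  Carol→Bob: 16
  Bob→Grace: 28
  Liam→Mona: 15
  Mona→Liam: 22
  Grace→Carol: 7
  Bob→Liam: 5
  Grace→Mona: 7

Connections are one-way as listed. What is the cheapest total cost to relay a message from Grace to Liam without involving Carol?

14

Candidate routes:
Grace -> Bob -> Liam: 9 + 5 = 14
Grace -> Mona -> Liam: 7 + 22 = 29
The minimum is 14.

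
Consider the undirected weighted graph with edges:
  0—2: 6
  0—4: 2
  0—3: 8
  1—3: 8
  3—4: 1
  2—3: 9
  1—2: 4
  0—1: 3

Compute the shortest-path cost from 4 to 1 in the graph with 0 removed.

9

Paths from 4 to 1 avoiding 0:
4 → 3 → 2 → 1: 1 + 9 + 4 = 14
4 → 3 → 1: 1 + 8 = 9
Shortest: 9.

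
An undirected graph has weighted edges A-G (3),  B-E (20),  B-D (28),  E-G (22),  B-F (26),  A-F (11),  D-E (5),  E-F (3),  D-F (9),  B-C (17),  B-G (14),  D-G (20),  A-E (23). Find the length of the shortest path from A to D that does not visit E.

Checking several routes:
A-F-D: 11 + 9 = 20
A-G-B-F-D: 3 + 14 + 26 + 9 = 52
A-G-D: 3 + 20 = 23
A-F-B-D: 11 + 26 + 28 = 65
A-G-B-D: 3 + 14 + 28 = 45
Best route has total 20.

20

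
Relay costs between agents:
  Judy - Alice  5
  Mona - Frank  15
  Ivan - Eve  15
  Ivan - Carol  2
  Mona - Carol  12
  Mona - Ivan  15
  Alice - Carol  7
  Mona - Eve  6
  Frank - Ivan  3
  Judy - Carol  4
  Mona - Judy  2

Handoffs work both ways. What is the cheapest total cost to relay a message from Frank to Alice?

12

Some routes from Frank to Alice:
Frank-Ivan-Mona-Judy-Alice: 3 + 15 + 2 + 5 = 25
Frank-Ivan-Carol-Mona-Judy-Alice: 3 + 2 + 12 + 2 + 5 = 24
Frank-Mona-Judy-Alice: 15 + 2 + 5 = 22
Frank-Ivan-Carol-Alice: 3 + 2 + 7 = 12
Frank-Ivan-Carol-Judy-Alice: 3 + 2 + 4 + 5 = 14
Shortest: 12.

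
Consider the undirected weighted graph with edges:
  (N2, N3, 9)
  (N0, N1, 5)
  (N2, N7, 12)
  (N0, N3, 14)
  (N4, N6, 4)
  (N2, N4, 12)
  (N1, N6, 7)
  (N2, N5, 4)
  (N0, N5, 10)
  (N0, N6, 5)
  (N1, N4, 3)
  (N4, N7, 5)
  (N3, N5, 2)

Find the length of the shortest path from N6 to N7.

Some routes from N6 to N7:
N6→N1→N4→N7: 7 + 3 + 5 = 15
N6→N4→N7: 4 + 5 = 9
N6→N0→N1→N4→N7: 5 + 5 + 3 + 5 = 18
The minimum is 9.

9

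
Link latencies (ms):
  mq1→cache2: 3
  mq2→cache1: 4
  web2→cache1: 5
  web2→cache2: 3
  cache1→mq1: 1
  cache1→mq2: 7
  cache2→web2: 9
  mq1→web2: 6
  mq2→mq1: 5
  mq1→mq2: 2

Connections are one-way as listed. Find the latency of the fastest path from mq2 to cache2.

8

Candidate routes:
mq2 → cache1 → mq1 → cache2: 4 + 1 + 3 = 8
mq2 → mq1 → web2 → cache2: 5 + 6 + 3 = 14
mq2 → mq1 → cache2: 5 + 3 = 8
mq2 → cache1 → mq1 → web2 → cache2: 4 + 1 + 6 + 3 = 14
Best route has total 8 ms.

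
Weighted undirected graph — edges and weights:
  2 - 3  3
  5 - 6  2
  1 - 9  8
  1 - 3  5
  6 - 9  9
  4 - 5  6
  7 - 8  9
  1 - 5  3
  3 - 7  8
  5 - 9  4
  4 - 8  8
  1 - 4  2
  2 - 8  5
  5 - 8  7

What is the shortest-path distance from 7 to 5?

16

Some routes from 7 to 5:
7-3-1-4-5: 8 + 5 + 2 + 6 = 21
7-3-1-5: 8 + 5 + 3 = 16
7-8-5: 9 + 7 = 16
Best route has total 16.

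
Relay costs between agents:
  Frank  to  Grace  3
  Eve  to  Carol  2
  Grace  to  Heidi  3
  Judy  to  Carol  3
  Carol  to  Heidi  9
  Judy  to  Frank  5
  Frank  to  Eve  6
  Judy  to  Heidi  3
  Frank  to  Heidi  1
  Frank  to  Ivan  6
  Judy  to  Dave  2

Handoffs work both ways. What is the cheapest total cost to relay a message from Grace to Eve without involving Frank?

11

Candidate routes:
Grace → Heidi → Carol → Eve: 3 + 9 + 2 = 14
Grace → Heidi → Judy → Carol → Eve: 3 + 3 + 3 + 2 = 11
Best route has total 11.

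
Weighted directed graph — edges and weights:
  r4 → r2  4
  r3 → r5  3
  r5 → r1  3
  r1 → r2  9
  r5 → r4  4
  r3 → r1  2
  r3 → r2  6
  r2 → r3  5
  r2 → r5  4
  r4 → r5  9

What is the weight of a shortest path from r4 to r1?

Checking several routes:
r4 -> r2 -> r3 -> r1: 4 + 5 + 2 = 11
r4 -> r2 -> r5 -> r1: 4 + 4 + 3 = 11
r4 -> r5 -> r1: 9 + 3 = 12
Best route has total 11.

11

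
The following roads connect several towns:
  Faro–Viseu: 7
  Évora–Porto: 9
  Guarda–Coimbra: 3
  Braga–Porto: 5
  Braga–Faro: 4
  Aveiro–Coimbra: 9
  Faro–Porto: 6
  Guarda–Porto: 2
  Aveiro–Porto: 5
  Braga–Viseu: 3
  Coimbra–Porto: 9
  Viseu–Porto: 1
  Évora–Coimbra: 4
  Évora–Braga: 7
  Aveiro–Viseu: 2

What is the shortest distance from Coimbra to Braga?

9

Some routes from Coimbra to Braga:
Coimbra → Guarda → Porto → Braga: 3 + 2 + 5 = 10
Coimbra → Évora → Braga: 4 + 7 = 11
Coimbra → Guarda → Porto → Viseu → Braga: 3 + 2 + 1 + 3 = 9
Best route has total 9.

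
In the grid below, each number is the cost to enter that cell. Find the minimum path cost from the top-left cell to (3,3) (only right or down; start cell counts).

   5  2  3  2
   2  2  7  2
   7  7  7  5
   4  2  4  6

Take r0c0 -> r0c1 -> r0c2 -> r0c3 -> r1c3 -> r2c3 -> r3c3 for a total of 5 + 2 + 3 + 2 + 2 + 5 + 6 = 25.

25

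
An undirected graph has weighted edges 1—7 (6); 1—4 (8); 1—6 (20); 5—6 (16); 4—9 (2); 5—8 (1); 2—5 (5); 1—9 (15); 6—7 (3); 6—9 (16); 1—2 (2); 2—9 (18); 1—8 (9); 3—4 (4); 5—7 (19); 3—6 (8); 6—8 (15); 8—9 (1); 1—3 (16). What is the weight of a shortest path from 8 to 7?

14

A few of the 8→7 routes:
8 - 5 - 2 - 1 - 7: 1 + 5 + 2 + 6 = 14
8 - 1 - 7: 9 + 6 = 15
8 - 9 - 4 - 1 - 7: 1 + 2 + 8 + 6 = 17
The minimum is 14.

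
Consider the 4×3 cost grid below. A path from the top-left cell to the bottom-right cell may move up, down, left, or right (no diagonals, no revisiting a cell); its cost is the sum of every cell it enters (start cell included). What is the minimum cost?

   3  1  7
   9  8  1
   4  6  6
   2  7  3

Cheapest: r0c0→r0c1→r0c2→r1c2→r2c2→r3c2
  3 + 1 + 7 + 1 + 6 + 3 = 21

21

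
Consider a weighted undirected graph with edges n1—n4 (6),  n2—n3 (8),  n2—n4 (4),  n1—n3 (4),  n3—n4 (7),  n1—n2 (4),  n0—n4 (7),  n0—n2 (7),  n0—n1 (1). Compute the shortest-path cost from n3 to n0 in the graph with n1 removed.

Candidate routes:
n3-n2-n4-n0: 8 + 4 + 7 = 19
n3-n2-n0: 8 + 7 = 15
n3-n4-n0: 7 + 7 = 14
n3-n4-n2-n0: 7 + 4 + 7 = 18
The minimum is 14.

14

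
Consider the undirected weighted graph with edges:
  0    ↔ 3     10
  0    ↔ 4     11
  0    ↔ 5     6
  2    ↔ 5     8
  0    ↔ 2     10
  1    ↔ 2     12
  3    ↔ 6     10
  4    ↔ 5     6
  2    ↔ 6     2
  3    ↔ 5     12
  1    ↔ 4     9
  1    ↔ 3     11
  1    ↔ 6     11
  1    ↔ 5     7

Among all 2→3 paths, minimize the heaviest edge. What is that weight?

10

A few of the 2→3 routes:
2 → 6 → 1 → 5 → 4 → 0 → 3: max(2, 11, 7, 6, 11, 10) = 11
2 → 0 → 3: max(10, 10) = 10
2 → 5 → 0 → 3: max(8, 6, 10) = 10
2 → 6 → 1 → 5 → 0 → 3: max(2, 11, 7, 6, 10) = 11
2 → 6 → 3: max(2, 10) = 10
2 → 6 → 1 → 4 → 5 → 0 → 3: max(2, 11, 9, 6, 6, 10) = 11
Smallest bottleneck: 10.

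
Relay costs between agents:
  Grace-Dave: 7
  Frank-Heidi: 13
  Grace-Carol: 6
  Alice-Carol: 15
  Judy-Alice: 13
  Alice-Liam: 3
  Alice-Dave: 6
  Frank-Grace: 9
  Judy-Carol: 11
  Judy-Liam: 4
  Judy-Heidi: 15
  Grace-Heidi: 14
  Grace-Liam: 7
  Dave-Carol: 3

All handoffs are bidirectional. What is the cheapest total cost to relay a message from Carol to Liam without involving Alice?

Comparing a few candidate routes:
Carol→Dave→Grace→Liam: 3 + 7 + 7 = 17
Carol→Dave→Grace→Heidi→Judy→Liam: 3 + 7 + 14 + 15 + 4 = 43
Carol→Judy→Liam: 11 + 4 = 15
Carol→Grace→Liam: 6 + 7 = 13
Carol→Grace→Heidi→Judy→Liam: 6 + 14 + 15 + 4 = 39
The minimum is 13.

13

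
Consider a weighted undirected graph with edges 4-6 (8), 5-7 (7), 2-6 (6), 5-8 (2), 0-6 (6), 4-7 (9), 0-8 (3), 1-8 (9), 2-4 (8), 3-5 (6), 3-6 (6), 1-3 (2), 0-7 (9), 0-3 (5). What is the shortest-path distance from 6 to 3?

6

Some routes from 6 to 3:
6 - 0 - 7 - 5 - 3: 6 + 9 + 7 + 6 = 28
6 - 0 - 8 - 1 - 3: 6 + 3 + 9 + 2 = 20
6 - 4 - 7 - 5 - 3: 8 + 9 + 7 + 6 = 30
6 - 0 - 8 - 5 - 3: 6 + 3 + 2 + 6 = 17
6 - 3: 6
6 - 0 - 3: 6 + 5 = 11
Shortest: 6.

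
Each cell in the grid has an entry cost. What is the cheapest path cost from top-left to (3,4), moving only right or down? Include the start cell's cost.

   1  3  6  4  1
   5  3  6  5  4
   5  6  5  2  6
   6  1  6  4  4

Take r0c0 → r0c1 → r1c1 → r1c2 → r1c3 → r2c3 → r3c3 → r3c4 for a total of 1 + 3 + 3 + 6 + 5 + 2 + 4 + 4 = 28.
(Top row then right column would cost 29.)

28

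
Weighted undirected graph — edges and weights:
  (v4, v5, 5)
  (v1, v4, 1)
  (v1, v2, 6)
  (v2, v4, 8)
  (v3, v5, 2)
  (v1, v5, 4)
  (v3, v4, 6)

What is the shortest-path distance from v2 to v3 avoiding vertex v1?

14

Candidate routes:
v2 → v4 → v5 → v3: 8 + 5 + 2 = 15
v2 → v4 → v3: 8 + 6 = 14
Best route has total 14.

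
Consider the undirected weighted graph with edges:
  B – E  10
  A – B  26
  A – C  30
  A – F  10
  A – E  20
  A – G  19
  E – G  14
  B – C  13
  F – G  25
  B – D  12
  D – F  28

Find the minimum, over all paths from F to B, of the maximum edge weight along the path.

Some routes from F to B:
F→G→A→E→B: max(25, 19, 20, 10) = 25
F→G→E→B: max(25, 14, 10) = 25
F→A→E→B: max(10, 20, 10) = 20
F→A→G→E→B: max(10, 19, 14, 10) = 19
F→G→A→B: max(25, 19, 26) = 26
Best route has worst link 19.

19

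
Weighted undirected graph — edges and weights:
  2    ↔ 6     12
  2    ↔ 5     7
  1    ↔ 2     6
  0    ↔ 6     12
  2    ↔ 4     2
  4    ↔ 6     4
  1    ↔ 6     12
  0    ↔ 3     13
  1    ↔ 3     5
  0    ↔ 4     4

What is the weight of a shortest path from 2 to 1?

Checking several routes:
2-6-1: 12 + 12 = 24
2-4-6-1: 2 + 4 + 12 = 18
2-1: 6
2-4-0-3-1: 2 + 4 + 13 + 5 = 24
Best route has total 6.

6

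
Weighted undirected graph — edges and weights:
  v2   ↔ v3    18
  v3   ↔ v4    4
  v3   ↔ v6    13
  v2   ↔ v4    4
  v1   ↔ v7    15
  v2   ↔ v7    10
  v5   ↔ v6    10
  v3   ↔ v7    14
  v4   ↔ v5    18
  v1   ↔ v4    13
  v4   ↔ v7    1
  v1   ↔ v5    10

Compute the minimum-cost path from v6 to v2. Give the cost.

21

A few of the v6→v2 routes:
v6 - v3 - v4 - v7 - v2: 13 + 4 + 1 + 10 = 28
v6 - v3 - v4 - v2: 13 + 4 + 4 = 21
v6 - v3 - v2: 13 + 18 = 31
The minimum is 21.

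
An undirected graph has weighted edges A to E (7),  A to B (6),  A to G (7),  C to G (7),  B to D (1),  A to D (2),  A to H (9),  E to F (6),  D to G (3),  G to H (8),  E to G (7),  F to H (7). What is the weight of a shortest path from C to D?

10

A few of the C→D routes:
C-G-A-D: 7 + 7 + 2 = 16
C-G-D: 7 + 3 = 10
C-G-A-B-D: 7 + 7 + 6 + 1 = 21
Shortest: 10.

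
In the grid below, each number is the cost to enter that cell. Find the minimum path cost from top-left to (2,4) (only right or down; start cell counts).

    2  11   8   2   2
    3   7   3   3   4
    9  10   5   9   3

Cheapest: [0,0] [1,0] [1,1] [1,2] [1,3] [1,4] [2,4]
  2 + 3 + 7 + 3 + 3 + 4 + 3 = 25
(Top row then right column would cost 32.)

25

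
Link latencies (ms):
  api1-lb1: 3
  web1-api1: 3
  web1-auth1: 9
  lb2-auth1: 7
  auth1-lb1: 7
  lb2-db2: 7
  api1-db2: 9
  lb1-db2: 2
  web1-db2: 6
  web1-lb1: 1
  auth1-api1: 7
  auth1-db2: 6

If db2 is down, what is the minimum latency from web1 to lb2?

15

Paths from web1 to lb2 avoiding db2:
web1 - api1 - lb1 - auth1 - lb2: 3 + 3 + 7 + 7 = 20
web1 - lb1 - api1 - auth1 - lb2: 1 + 3 + 7 + 7 = 18
web1 - lb1 - auth1 - lb2: 1 + 7 + 7 = 15
web1 - auth1 - lb2: 9 + 7 = 16
web1 - api1 - auth1 - lb2: 3 + 7 + 7 = 17
Best route has total 15 ms.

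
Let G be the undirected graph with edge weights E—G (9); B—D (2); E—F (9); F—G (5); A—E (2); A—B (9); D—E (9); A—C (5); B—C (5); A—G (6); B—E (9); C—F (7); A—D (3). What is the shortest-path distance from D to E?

Checking several routes:
D-E: 9
D-A-E: 3 + 2 = 5
D-B-E: 2 + 9 = 11
D-B-C-A-E: 2 + 5 + 5 + 2 = 14
D-B-A-E: 2 + 9 + 2 = 13
The minimum is 5.

5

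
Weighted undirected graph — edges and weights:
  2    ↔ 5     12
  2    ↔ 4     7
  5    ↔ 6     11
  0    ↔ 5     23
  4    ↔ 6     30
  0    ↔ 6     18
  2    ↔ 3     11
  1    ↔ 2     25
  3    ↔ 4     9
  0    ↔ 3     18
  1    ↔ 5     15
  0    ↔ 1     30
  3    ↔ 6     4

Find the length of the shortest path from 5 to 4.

A few of the 5→4 routes:
5 -> 6 -> 3 -> 2 -> 4: 11 + 4 + 11 + 7 = 33
5 -> 6 -> 4: 11 + 30 = 41
5 -> 2 -> 3 -> 4: 12 + 11 + 9 = 32
5 -> 2 -> 4: 12 + 7 = 19
5 -> 6 -> 3 -> 4: 11 + 4 + 9 = 24
The minimum is 19.

19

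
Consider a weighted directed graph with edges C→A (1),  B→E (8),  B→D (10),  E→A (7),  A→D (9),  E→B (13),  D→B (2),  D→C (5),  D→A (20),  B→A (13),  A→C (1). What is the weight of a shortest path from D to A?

Routes from D to A:
D→A: 20
D→B→E→A: 2 + 8 + 7 = 17
D→C→A: 5 + 1 = 6
D→B→A: 2 + 13 = 15
Shortest: 6.

6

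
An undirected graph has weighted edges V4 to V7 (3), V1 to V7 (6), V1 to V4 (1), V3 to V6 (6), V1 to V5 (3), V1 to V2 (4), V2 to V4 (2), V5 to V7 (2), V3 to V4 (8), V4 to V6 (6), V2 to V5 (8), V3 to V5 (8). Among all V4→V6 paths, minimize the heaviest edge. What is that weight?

6

Comparing a few candidate routes:
V4 → V1 → V5 → V3 → V6: max(1, 3, 8, 6) = 8
V4 → V7 → V1 → V5 → V3 → V6: max(3, 6, 3, 8, 6) = 8
V4 → V3 → V6: max(8, 6) = 8
V4 → V6: max(6) = 6
V4 → V7 → V5 → V3 → V6: max(3, 2, 8, 6) = 8
V4 → V7 → V1 → V2 → V5 → V3 → V6: max(3, 6, 4, 8, 8, 6) = 8
Best route has worst link 6.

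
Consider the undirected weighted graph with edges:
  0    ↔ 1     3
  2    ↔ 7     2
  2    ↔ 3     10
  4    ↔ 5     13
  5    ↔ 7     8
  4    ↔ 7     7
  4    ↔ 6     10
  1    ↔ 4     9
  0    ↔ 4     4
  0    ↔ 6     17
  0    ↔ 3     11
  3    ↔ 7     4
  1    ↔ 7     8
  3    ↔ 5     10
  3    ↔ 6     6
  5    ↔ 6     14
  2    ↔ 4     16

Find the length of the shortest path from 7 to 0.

11

Checking several routes:
7-4-1-0: 7 + 9 + 3 = 19
7-4-0: 7 + 4 = 11
7-3-0: 4 + 11 = 15
7-1-0: 8 + 3 = 11
Best route has total 11.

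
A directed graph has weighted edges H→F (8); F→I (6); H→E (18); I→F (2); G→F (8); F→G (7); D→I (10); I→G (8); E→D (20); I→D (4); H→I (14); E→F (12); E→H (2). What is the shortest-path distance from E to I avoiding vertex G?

16

Routes from E to I avoiding G:
E→F→I: 12 + 6 = 18
E→H→I: 2 + 14 = 16
E→D→I: 20 + 10 = 30
E→H→F→I: 2 + 8 + 6 = 16
The minimum is 16.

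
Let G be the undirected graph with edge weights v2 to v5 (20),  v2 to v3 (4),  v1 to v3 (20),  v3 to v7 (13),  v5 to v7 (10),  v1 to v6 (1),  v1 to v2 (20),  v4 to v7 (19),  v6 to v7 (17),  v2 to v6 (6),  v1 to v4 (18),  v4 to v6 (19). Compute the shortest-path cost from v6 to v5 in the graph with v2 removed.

Paths from v6 to v5 avoiding v2:
v6→v4→v1→v3→v7→v5: 19 + 18 + 20 + 13 + 10 = 80
v6→v4→v7→v5: 19 + 19 + 10 = 48
v6→v1→v3→v7→v5: 1 + 20 + 13 + 10 = 44
v6→v7→v5: 17 + 10 = 27
v6→v1→v4→v7→v5: 1 + 18 + 19 + 10 = 48
Best route has total 27.

27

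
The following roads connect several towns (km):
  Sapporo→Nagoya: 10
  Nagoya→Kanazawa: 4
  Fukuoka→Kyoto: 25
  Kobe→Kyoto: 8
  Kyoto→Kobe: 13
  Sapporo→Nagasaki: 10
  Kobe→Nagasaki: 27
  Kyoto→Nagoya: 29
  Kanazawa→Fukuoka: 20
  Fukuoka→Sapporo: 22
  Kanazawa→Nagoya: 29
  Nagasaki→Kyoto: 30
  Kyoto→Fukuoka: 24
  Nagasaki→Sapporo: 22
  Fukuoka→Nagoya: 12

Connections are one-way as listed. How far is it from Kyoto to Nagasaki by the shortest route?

Paths from Kyoto to Nagasaki:
Kyoto - Fukuoka - Sapporo - Nagasaki: 24 + 22 + 10 = 56
Kyoto - Nagoya - Kanazawa - Fukuoka - Sapporo - Nagasaki: 29 + 4 + 20 + 22 + 10 = 85
Kyoto - Kobe - Nagasaki: 13 + 27 = 40
Best route has total 40 km.

40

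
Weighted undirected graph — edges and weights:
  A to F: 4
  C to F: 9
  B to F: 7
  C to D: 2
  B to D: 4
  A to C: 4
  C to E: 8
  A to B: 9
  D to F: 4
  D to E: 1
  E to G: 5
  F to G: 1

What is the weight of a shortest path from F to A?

4

Comparing a few candidate routes:
F-C-A: 9 + 4 = 13
F-A: 4
F-D-C-A: 4 + 2 + 4 = 10
F-G-E-D-C-A: 1 + 5 + 1 + 2 + 4 = 13
Shortest: 4.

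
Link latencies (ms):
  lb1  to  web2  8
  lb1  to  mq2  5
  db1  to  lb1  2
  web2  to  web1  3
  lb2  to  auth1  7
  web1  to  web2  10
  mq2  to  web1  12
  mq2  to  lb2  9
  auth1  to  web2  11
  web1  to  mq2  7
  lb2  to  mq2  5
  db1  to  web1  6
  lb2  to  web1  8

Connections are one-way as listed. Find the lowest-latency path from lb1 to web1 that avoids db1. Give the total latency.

11

Paths from lb1 to web1 avoiding db1:
lb1 -> mq2 -> lb2 -> web1: 5 + 9 + 8 = 22
lb1 -> web2 -> web1: 8 + 3 = 11
lb1 -> mq2 -> web1: 5 + 12 = 17
lb1 -> mq2 -> lb2 -> auth1 -> web2 -> web1: 5 + 9 + 7 + 11 + 3 = 35
Best route has total 11 ms.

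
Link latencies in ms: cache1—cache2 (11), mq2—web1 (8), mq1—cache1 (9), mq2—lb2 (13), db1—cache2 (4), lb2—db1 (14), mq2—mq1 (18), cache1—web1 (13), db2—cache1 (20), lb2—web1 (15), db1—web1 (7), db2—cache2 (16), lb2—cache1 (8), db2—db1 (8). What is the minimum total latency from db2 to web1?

A few of the db2→web1 routes:
db2-cache2-db1-web1: 16 + 4 + 7 = 27
db2-db1-lb2-web1: 8 + 14 + 15 = 37
db2-db1-cache2-cache1-web1: 8 + 4 + 11 + 13 = 36
db2-cache1-web1: 20 + 13 = 33
db2-db1-web1: 8 + 7 = 15
db2-cache2-cache1-web1: 16 + 11 + 13 = 40
Shortest: 15 ms.

15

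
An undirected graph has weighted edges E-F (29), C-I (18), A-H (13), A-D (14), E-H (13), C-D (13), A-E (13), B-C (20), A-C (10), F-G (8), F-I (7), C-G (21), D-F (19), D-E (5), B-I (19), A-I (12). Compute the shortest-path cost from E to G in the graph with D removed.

37

Comparing a few candidate routes:
E - H - A - I - F - G: 13 + 13 + 12 + 7 + 8 = 53
E - F - G: 29 + 8 = 37
E - A - I - F - G: 13 + 12 + 7 + 8 = 40
E - A - C - G: 13 + 10 + 21 = 44
Shortest: 37.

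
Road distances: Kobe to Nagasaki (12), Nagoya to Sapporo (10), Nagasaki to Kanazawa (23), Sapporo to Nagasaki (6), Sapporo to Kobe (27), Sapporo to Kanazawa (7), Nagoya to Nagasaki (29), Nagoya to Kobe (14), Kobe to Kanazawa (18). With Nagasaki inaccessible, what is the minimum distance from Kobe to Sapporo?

24

Routes from Kobe to Sapporo avoiding Nagasaki:
Kobe → Nagoya → Sapporo: 14 + 10 = 24
Kobe → Kanazawa → Sapporo: 18 + 7 = 25
Kobe → Sapporo: 27
Shortest: 24.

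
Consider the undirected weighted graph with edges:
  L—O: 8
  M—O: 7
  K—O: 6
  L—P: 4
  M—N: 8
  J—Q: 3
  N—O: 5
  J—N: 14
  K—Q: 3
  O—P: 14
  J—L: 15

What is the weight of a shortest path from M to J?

19

Comparing a few candidate routes:
M→O→K→Q→J: 7 + 6 + 3 + 3 = 19
M→O→N→J: 7 + 5 + 14 = 26
M→N→O→K→Q→J: 8 + 5 + 6 + 3 + 3 = 25
M→O→L→J: 7 + 8 + 15 = 30
M→N→J: 8 + 14 = 22
M→N→O→L→J: 8 + 5 + 8 + 15 = 36
The minimum is 19.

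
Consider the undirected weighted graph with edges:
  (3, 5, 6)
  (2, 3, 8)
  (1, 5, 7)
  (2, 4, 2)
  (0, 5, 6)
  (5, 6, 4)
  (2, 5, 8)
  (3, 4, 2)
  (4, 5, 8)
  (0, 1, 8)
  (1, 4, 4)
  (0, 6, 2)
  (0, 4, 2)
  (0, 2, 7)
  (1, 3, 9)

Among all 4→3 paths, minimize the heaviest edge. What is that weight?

2

Comparing a few candidate routes:
4 - 3: max(2) = 2
4 - 0 - 6 - 5 - 3: max(2, 2, 4, 6) = 6
4 - 0 - 5 - 3: max(2, 6, 6) = 6
4 - 1 - 5 - 3: max(4, 7, 6) = 7
The minimum achievable maximum is 2.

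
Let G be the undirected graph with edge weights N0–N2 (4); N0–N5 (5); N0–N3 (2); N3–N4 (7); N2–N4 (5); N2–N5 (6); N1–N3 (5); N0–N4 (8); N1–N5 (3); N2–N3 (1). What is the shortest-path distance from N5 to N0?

5

Comparing a few candidate routes:
N5→N1→N3→N0: 3 + 5 + 2 = 10
N5→N2→N4→N0: 6 + 5 + 8 = 19
N5→N2→N3→N0: 6 + 1 + 2 = 9
N5→N0: 5
N5→N2→N0: 6 + 4 = 10
N5→N1→N3→N2→N0: 3 + 5 + 1 + 4 = 13
Best route has total 5.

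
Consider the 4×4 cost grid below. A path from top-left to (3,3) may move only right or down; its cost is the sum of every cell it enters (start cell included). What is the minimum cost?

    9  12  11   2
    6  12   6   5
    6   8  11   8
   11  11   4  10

54

Path (0,0) -> (1,0) -> (2,0) -> (2,1) -> (2,2) -> (3,2) -> (3,3): 9 + 6 + 6 + 8 + 11 + 4 + 10 = 54.
(Top row then right column would cost 57.)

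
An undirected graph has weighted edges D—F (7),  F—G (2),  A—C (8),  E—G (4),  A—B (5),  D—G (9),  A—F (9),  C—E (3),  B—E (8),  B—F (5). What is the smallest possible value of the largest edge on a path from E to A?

Comparing a few candidate routes:
E → G → F → B → A: max(4, 2, 5, 5) = 5
E → C → A: max(3, 8) = 8
E → G → D → F → A: max(4, 9, 7, 9) = 9
E → G → F → A: max(4, 2, 9) = 9
E → G → D → F → B → A: max(4, 9, 7, 5, 5) = 9
E → B → A: max(8, 5) = 8
Smallest bottleneck: 5.

5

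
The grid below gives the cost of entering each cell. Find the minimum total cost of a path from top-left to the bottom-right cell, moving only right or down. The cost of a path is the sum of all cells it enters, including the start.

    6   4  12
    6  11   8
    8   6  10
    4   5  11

Path (0,0)→(1,0)→(2,0)→(3,0)→(3,1)→(3,2): 6 + 6 + 8 + 4 + 5 + 11 = 40.
For comparison, the top-then-right route costs 51.

40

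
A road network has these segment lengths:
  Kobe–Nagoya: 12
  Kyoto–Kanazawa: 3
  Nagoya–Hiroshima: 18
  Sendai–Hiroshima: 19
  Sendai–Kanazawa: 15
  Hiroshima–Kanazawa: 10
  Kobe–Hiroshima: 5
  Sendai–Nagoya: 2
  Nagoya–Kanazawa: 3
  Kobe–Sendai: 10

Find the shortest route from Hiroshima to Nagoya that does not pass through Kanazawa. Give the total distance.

17

Routes from Hiroshima to Nagoya avoiding Kanazawa:
Hiroshima-Kobe-Nagoya: 5 + 12 = 17
Hiroshima-Nagoya: 18
Hiroshima-Kobe-Sendai-Nagoya: 5 + 10 + 2 = 17
Hiroshima-Sendai-Nagoya: 19 + 2 = 21
Hiroshima-Sendai-Kobe-Nagoya: 19 + 10 + 12 = 41
Shortest: 17.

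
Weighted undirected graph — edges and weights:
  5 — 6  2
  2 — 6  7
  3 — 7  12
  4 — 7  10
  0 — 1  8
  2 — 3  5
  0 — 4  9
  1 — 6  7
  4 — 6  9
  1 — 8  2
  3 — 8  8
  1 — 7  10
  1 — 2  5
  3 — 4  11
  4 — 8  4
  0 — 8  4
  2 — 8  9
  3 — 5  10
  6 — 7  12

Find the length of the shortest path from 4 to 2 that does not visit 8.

16

A few of the 4→2 routes:
4 → 3 → 2: 11 + 5 = 16
4 → 0 → 1 → 2: 9 + 8 + 5 = 22
4 → 6 → 1 → 2: 9 + 7 + 5 = 21
4 → 6 → 2: 9 + 7 = 16
4 → 7 → 1 → 2: 10 + 10 + 5 = 25
4 → 6 → 5 → 3 → 2: 9 + 2 + 10 + 5 = 26
Shortest: 16.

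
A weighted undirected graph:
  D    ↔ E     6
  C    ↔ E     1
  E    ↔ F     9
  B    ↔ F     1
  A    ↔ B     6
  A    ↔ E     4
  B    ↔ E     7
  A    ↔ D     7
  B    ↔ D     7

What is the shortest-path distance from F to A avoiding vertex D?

7

Candidate routes:
F → E → A: 9 + 4 = 13
F → B → A: 1 + 6 = 7
F → E → B → A: 9 + 7 + 6 = 22
F → B → E → A: 1 + 7 + 4 = 12
The minimum is 7.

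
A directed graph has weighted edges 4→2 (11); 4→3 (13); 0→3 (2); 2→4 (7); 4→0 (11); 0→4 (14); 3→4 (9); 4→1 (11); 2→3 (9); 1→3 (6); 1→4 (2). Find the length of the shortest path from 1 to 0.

Routes from 1 to 0:
1 - 3 - 4 - 0: 6 + 9 + 11 = 26
1 - 4 - 0: 2 + 11 = 13
The minimum is 13.

13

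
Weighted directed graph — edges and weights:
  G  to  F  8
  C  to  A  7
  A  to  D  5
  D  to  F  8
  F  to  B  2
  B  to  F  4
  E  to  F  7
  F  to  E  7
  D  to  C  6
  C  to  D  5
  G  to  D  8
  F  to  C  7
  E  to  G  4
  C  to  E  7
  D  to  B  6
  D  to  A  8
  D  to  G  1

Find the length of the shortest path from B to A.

18

A few of the B→A routes:
B → F → E → G → D → A: 4 + 7 + 4 + 8 + 8 = 31
B → F → C → D → A: 4 + 7 + 5 + 8 = 24
B → F → C → A: 4 + 7 + 7 = 18
B → F → E → G → D → C → A: 4 + 7 + 4 + 8 + 6 + 7 = 36
The minimum is 18.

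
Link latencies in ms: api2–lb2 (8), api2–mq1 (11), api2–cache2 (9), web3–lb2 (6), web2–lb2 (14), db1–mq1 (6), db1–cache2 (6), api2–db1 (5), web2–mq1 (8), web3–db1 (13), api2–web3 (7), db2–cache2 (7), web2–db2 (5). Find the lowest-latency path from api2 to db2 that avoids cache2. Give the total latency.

Checking several routes:
api2→db1→mq1→web2→db2: 5 + 6 + 8 + 5 = 24
api2→lb2→web2→db2: 8 + 14 + 5 = 27
api2→web3→lb2→web2→db2: 7 + 6 + 14 + 5 = 32
api2→mq1→web2→db2: 11 + 8 + 5 = 24
The minimum is 24 ms.

24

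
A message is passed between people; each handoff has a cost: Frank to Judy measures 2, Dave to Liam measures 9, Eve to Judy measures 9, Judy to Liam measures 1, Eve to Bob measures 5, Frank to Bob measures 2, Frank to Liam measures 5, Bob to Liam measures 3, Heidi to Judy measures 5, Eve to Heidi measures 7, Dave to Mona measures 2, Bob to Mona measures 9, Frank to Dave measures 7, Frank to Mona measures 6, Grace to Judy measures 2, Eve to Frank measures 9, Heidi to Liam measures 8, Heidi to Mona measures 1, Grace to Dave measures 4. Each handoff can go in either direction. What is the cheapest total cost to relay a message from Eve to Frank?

7

Checking several routes:
Eve → Bob → Liam → Judy → Frank: 5 + 3 + 1 + 2 = 11
Eve → Bob → Frank: 5 + 2 = 7
Eve → Frank: 9
Eve → Judy → Frank: 9 + 2 = 11
Eve → Bob → Liam → Frank: 5 + 3 + 5 = 13
Eve → Heidi → Judy → Frank: 7 + 5 + 2 = 14
The minimum is 7.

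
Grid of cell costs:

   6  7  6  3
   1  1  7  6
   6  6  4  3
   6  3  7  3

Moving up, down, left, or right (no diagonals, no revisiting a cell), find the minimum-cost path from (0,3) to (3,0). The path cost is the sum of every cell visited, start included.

30

Cheapest: (0,3) → (0,2) → (0,1) → (1,1) → (1,0) → (2,0) → (3,0)
  3 + 6 + 7 + 1 + 1 + 6 + 6 = 30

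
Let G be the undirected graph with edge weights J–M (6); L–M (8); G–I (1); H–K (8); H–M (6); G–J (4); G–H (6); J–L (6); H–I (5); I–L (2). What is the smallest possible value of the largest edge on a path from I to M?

6

A few of the I→M routes:
I→L→J→G→H→M: max(2, 6, 4, 6, 6) = 6
I→G→J→M: max(1, 4, 6) = 6
I→G→H→M: max(1, 6, 6) = 6
I→L→J→M: max(2, 6, 6) = 6
Best route has worst link 6.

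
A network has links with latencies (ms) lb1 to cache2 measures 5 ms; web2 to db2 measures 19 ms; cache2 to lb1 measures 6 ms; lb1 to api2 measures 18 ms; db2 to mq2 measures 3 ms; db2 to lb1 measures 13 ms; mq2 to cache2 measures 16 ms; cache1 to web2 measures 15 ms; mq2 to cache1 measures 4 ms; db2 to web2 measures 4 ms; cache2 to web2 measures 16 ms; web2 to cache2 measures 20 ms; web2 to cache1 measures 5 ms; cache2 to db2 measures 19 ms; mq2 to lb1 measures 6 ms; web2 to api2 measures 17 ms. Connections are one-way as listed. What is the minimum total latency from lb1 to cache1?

26

Candidate routes:
lb1 - cache2 - web2 - cache1: 5 + 16 + 5 = 26
lb1 - cache2 - db2 - mq2 - cache1: 5 + 19 + 3 + 4 = 31
lb1 - cache2 - db2 - web2 - cache1: 5 + 19 + 4 + 5 = 33
lb1 - cache2 - web2 - db2 - mq2 - cache1: 5 + 16 + 19 + 3 + 4 = 47
Best route has total 26 ms.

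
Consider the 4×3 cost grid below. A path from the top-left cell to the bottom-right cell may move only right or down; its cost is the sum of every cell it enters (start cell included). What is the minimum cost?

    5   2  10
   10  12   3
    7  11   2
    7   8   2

Best path: [0,0] -> [0,1] -> [0,2] -> [1,2] -> [2,2] -> [3,2]
Cost: 5 + 2 + 10 + 3 + 2 + 2 = 24

24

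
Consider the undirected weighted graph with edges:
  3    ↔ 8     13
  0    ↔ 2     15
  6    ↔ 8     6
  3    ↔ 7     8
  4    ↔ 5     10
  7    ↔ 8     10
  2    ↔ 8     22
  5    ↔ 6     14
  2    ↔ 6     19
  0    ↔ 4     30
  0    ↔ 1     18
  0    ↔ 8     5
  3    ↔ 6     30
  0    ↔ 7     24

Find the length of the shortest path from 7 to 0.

Comparing a few candidate routes:
7 - 8 - 0: 10 + 5 = 15
7 - 8 - 2 - 0: 10 + 22 + 15 = 47
7 - 3 - 8 - 0: 8 + 13 + 5 = 26
7 - 0: 24
The minimum is 15.

15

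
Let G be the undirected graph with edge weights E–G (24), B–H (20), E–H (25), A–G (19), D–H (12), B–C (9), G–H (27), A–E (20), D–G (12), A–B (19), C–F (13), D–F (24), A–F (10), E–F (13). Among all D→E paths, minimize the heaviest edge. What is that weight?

Comparing a few candidate routes:
D→G→A→F→E: max(12, 19, 10, 13) = 19
D→G→A→E: max(12, 19, 20) = 20
D→G→A→B→C→F→E: max(12, 19, 19, 9, 13, 13) = 19
Smallest bottleneck: 19.

19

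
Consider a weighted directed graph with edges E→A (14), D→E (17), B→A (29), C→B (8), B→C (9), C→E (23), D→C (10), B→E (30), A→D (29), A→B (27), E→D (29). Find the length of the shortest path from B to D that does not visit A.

Paths from B to D avoiding A:
B-C-E-D: 9 + 23 + 29 = 61
B-E-D: 30 + 29 = 59
Shortest: 59.

59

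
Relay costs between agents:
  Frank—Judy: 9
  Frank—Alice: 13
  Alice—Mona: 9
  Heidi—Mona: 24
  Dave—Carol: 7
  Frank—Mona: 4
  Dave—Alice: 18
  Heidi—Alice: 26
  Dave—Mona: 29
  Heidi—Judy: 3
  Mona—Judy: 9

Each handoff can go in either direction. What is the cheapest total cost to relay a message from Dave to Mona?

27

A few of the Dave→Mona routes:
Dave → Alice → Frank → Mona: 18 + 13 + 4 = 35
Dave → Mona: 29
Dave → Alice → Frank → Judy → Mona: 18 + 13 + 9 + 9 = 49
Dave → Alice → Mona: 18 + 9 = 27
Best route has total 27.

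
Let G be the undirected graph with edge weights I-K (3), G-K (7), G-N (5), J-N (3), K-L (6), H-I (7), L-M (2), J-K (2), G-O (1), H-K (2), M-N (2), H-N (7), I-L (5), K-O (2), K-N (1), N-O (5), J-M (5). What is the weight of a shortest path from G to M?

6

A few of the G→M routes:
G-K-N-M: 7 + 1 + 2 = 10
G-O-K-J-N-M: 1 + 2 + 2 + 3 + 2 = 10
G-O-K-J-M: 1 + 2 + 2 + 5 = 10
G-N-M: 5 + 2 = 7
G-O-K-N-M: 1 + 2 + 1 + 2 = 6
G-O-N-M: 1 + 5 + 2 = 8
The minimum is 6.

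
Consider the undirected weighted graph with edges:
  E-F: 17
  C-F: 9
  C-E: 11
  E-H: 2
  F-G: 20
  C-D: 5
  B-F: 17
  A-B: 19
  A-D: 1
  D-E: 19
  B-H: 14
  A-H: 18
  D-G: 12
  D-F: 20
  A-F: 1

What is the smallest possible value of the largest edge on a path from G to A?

A few of the G→A routes:
G→D→C→E→F→A: max(12, 5, 11, 17, 1) = 17
G→D→C→F→A: max(12, 5, 9, 1) = 12
G→D→A: max(12, 1) = 12
Smallest bottleneck: 12.

12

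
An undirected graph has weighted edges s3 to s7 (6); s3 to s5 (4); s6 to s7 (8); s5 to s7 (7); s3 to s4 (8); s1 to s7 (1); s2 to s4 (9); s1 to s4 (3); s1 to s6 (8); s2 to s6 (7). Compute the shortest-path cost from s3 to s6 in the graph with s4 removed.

Paths from s3 to s6 avoiding s4:
s3 - s5 - s7 - s1 - s6: 4 + 7 + 1 + 8 = 20
s3 - s5 - s7 - s6: 4 + 7 + 8 = 19
s3 - s7 - s1 - s6: 6 + 1 + 8 = 15
s3 - s7 - s6: 6 + 8 = 14
Shortest: 14.

14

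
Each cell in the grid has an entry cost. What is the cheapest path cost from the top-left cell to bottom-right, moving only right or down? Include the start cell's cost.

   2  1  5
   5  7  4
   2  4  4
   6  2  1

16

Path [0,0] -> [1,0] -> [2,0] -> [2,1] -> [3,1] -> [3,2]: 2 + 5 + 2 + 4 + 2 + 1 = 16.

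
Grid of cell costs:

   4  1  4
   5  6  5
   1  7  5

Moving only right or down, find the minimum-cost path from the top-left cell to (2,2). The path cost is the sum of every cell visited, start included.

Take r0c0 r0c1 r0c2 r1c2 r2c2 for a total of 4 + 1 + 4 + 5 + 5 = 19.

19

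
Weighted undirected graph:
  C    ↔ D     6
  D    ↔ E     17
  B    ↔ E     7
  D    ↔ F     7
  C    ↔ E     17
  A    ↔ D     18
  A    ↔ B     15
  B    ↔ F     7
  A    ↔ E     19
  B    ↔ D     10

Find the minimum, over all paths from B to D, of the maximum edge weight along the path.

Checking several routes:
B - A - E - C - D: max(15, 19, 17, 6) = 19
B - F - D: max(7, 7) = 7
B - D: max(10) = 10
B - E - C - D: max(7, 17, 6) = 17
B - E - D: max(7, 17) = 17
B - A - D: max(15, 18) = 18
The minimum achievable maximum is 7.

7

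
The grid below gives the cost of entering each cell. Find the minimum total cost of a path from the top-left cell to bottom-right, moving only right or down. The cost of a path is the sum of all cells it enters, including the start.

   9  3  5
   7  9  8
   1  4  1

Cheapest: [0,0] -> [1,0] -> [2,0] -> [2,1] -> [2,2]
  9 + 7 + 1 + 4 + 1 = 22

22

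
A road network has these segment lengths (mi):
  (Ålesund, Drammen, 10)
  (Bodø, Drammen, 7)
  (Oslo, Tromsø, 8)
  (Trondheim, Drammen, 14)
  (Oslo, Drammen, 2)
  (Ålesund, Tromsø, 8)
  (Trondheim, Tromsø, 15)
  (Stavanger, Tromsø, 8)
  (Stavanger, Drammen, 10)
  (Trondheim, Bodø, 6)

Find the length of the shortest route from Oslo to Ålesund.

12

Checking several routes:
Oslo→Tromsø→Stavanger→Drammen→Ålesund: 8 + 8 + 10 + 10 = 36
Oslo→Drammen→Stavanger→Tromsø→Ålesund: 2 + 10 + 8 + 8 = 28
Oslo→Drammen→Ålesund: 2 + 10 = 12
Oslo→Tromsø→Ålesund: 8 + 8 = 16
Oslo→Drammen→Bodø→Trondheim→Tromsø→Ålesund: 2 + 7 + 6 + 15 + 8 = 38
Shortest: 12 mi.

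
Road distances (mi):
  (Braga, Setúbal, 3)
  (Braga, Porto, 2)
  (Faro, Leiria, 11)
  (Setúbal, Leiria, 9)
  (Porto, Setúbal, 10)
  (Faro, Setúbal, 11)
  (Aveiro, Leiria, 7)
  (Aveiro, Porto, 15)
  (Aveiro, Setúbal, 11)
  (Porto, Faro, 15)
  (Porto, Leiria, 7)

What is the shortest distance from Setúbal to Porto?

Some routes from Setúbal to Porto:
Setúbal-Leiria-Porto: 9 + 7 = 16
Setúbal-Braga-Porto: 3 + 2 = 5
Setúbal-Porto: 10
Best route has total 5 mi.

5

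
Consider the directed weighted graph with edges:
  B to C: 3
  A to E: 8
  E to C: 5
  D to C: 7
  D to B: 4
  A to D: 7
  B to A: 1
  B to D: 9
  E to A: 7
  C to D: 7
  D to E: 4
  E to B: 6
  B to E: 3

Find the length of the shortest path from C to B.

11

Candidate routes:
C -> D -> E -> B: 7 + 4 + 6 = 17
C -> D -> B: 7 + 4 = 11
Best route has total 11.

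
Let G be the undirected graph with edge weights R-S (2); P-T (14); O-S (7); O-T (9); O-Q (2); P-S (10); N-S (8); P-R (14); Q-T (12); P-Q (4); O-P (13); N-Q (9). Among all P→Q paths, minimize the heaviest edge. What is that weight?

Checking several routes:
P→S→O→Q: max(10, 7, 2) = 10
P→S→N→Q: max(10, 8, 9) = 10
P→Q: max(4) = 4
The minimum achievable maximum is 4.

4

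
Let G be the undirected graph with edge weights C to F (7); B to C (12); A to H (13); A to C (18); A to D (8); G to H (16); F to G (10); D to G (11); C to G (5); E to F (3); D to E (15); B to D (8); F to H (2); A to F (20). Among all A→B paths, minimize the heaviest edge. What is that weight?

8

Some routes from A to B:
A-D-G-C-B: max(8, 11, 5, 12) = 12
A-D-B: max(8, 8) = 8
A-H-F-G-D-B: max(13, 2, 10, 11, 8) = 13
A-D-G-F-C-B: max(8, 11, 10, 7, 12) = 12
The minimum achievable maximum is 8.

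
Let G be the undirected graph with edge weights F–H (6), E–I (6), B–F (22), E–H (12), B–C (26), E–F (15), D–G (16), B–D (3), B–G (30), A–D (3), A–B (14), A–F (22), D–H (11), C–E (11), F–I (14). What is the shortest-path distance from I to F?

A few of the I→F routes:
I -> E -> F: 6 + 15 = 21
I -> F: 14
I -> E -> H -> F: 6 + 12 + 6 = 24
Shortest: 14.

14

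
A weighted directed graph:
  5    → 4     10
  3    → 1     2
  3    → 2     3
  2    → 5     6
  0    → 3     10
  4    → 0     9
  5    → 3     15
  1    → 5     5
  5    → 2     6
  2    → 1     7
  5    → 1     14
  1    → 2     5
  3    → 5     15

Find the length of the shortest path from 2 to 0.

25

Paths from 2 to 0:
2 - 1 - 5 - 4 - 0: 7 + 5 + 10 + 9 = 31
2 - 5 - 4 - 0: 6 + 10 + 9 = 25
Best route has total 25.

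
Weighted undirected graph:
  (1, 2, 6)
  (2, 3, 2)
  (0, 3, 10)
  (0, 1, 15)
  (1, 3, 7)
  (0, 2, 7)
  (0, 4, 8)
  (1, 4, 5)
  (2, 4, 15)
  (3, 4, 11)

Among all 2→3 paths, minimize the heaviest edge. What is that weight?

Comparing a few candidate routes:
2 - 1 - 3: max(6, 7) = 7
2 - 3: max(2) = 2
2 - 0 - 4 - 1 - 3: max(7, 8, 5, 7) = 8
Best route has worst link 2.

2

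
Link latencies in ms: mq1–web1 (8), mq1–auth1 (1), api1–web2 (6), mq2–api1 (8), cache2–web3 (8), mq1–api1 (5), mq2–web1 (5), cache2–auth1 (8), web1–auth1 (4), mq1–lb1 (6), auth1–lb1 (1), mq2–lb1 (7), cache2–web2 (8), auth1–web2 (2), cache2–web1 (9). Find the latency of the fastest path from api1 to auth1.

6

Checking several routes:
api1-mq2-web1-auth1: 8 + 5 + 4 = 17
api1-mq1-auth1: 5 + 1 = 6
api1-mq1-lb1-auth1: 5 + 6 + 1 = 12
api1-mq1-web1-auth1: 5 + 8 + 4 = 17
api1-web2-auth1: 6 + 2 = 8
api1-mq2-lb1-auth1: 8 + 7 + 1 = 16
Best route has total 6 ms.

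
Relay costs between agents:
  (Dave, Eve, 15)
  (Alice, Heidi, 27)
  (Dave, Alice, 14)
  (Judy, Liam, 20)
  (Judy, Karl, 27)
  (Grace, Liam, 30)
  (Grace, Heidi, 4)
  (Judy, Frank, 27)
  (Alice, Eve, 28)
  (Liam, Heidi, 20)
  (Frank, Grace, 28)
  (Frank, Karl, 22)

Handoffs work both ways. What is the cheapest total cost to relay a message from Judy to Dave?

81

A few of the Judy→Dave routes:
Judy-Frank-Grace-Heidi-Alice-Dave: 27 + 28 + 4 + 27 + 14 = 100
Judy-Liam-Grace-Heidi-Alice-Dave: 20 + 30 + 4 + 27 + 14 = 95
Judy-Liam-Heidi-Alice-Dave: 20 + 20 + 27 + 14 = 81
The minimum is 81.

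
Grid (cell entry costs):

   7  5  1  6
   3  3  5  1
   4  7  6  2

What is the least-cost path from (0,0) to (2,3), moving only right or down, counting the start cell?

Path [0,0] [0,1] [0,2] [1,2] [1,3] [2,3]: 7 + 5 + 1 + 5 + 1 + 2 = 21.
(Top row then right column would cost 22.)

21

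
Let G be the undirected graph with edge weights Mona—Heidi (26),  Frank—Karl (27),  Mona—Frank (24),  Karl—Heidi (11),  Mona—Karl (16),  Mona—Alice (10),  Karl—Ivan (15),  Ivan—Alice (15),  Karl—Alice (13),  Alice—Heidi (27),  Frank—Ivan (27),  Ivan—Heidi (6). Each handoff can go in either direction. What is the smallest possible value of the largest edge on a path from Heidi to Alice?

Some routes from Heidi to Alice:
Heidi → Ivan → Alice: max(6, 15) = 15
Heidi → Ivan → Karl → Alice: max(6, 15, 13) = 15
Heidi → Karl → Alice: max(11, 13) = 13
Heidi → Karl → Mona → Alice: max(11, 16, 10) = 16
Heidi → Karl → Ivan → Alice: max(11, 15, 15) = 15
Heidi → Ivan → Karl → Mona → Alice: max(6, 15, 16, 10) = 16
The minimum achievable maximum is 13.

13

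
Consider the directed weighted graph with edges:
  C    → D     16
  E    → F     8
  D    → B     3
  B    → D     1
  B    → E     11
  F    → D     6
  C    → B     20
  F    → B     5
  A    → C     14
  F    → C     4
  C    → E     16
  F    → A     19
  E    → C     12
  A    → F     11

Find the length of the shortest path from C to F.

Candidate routes:
C -> B -> E -> F: 20 + 11 + 8 = 39
C -> E -> F: 16 + 8 = 24
C -> D -> B -> E -> F: 16 + 3 + 11 + 8 = 38
Shortest: 24.

24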